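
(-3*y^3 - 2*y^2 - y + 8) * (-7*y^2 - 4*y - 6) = 21*y^5 + 26*y^4 + 33*y^3 - 40*y^2 - 26*y - 48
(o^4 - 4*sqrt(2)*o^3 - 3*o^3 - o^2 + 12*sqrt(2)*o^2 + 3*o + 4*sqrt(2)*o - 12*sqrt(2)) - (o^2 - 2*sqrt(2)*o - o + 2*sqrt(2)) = o^4 - 4*sqrt(2)*o^3 - 3*o^3 - 2*o^2 + 12*sqrt(2)*o^2 + 4*o + 6*sqrt(2)*o - 14*sqrt(2)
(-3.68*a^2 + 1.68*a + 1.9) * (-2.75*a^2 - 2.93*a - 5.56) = 10.12*a^4 + 6.1624*a^3 + 10.3134*a^2 - 14.9078*a - 10.564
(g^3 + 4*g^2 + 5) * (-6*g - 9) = -6*g^4 - 33*g^3 - 36*g^2 - 30*g - 45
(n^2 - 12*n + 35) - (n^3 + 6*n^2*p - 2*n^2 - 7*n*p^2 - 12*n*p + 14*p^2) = -n^3 - 6*n^2*p + 3*n^2 + 7*n*p^2 + 12*n*p - 12*n - 14*p^2 + 35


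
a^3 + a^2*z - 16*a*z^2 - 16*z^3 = (a - 4*z)*(a + z)*(a + 4*z)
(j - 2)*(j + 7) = j^2 + 5*j - 14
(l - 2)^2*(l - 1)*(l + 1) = l^4 - 4*l^3 + 3*l^2 + 4*l - 4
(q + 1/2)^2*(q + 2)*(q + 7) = q^4 + 10*q^3 + 93*q^2/4 + 65*q/4 + 7/2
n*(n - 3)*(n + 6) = n^3 + 3*n^2 - 18*n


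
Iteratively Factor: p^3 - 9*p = (p + 3)*(p^2 - 3*p) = (p - 3)*(p + 3)*(p)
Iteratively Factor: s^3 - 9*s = (s)*(s^2 - 9) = s*(s - 3)*(s + 3)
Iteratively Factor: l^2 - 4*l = (l - 4)*(l)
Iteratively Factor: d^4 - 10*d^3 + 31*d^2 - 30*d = (d)*(d^3 - 10*d^2 + 31*d - 30) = d*(d - 3)*(d^2 - 7*d + 10) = d*(d - 3)*(d - 2)*(d - 5)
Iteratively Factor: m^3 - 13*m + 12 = (m - 3)*(m^2 + 3*m - 4) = (m - 3)*(m + 4)*(m - 1)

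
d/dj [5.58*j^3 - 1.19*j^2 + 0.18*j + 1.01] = 16.74*j^2 - 2.38*j + 0.18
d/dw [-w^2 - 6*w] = -2*w - 6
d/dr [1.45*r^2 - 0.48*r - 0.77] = 2.9*r - 0.48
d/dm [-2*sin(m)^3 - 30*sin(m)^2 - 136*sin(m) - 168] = 2*(-30*sin(m) + 3*cos(m)^2 - 71)*cos(m)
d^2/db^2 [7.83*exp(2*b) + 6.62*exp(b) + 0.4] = (31.32*exp(b) + 6.62)*exp(b)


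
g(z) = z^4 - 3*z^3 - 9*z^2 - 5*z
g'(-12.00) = -7997.00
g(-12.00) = 24684.00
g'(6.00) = 427.00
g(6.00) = 294.00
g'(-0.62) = 1.75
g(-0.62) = 0.50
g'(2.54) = -43.24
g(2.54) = -78.30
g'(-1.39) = -8.11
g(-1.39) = 1.35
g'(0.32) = -11.55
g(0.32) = -2.61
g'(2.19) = -45.57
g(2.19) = -62.62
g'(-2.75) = -106.75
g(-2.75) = 65.27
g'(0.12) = -7.28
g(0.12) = -0.73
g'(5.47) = 281.92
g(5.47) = 107.62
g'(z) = 4*z^3 - 9*z^2 - 18*z - 5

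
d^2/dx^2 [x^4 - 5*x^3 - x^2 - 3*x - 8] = 12*x^2 - 30*x - 2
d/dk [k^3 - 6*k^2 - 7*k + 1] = 3*k^2 - 12*k - 7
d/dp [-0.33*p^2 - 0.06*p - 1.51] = -0.66*p - 0.06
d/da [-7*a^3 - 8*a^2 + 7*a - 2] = -21*a^2 - 16*a + 7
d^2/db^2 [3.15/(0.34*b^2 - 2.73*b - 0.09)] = (0.72828*b^2 - 5.84766*b - 3.15*(0.68*b - 2.73)*(1.36*b - 5.46) - 0.19278)/(-0.34*b^2 + 2.73*b + 0.09)^3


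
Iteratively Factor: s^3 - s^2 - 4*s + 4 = (s - 2)*(s^2 + s - 2) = (s - 2)*(s - 1)*(s + 2)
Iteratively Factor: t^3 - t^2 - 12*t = (t - 4)*(t^2 + 3*t) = (t - 4)*(t + 3)*(t)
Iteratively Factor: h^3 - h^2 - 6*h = (h)*(h^2 - h - 6) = h*(h + 2)*(h - 3)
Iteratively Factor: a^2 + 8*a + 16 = (a + 4)*(a + 4)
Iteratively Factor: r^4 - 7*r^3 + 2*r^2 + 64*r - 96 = (r + 3)*(r^3 - 10*r^2 + 32*r - 32) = (r - 2)*(r + 3)*(r^2 - 8*r + 16) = (r - 4)*(r - 2)*(r + 3)*(r - 4)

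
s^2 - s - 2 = (s - 2)*(s + 1)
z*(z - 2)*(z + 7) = z^3 + 5*z^2 - 14*z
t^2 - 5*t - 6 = (t - 6)*(t + 1)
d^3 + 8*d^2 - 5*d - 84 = (d - 3)*(d + 4)*(d + 7)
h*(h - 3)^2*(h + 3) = h^4 - 3*h^3 - 9*h^2 + 27*h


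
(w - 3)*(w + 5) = w^2 + 2*w - 15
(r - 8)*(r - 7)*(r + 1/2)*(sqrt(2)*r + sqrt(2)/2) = sqrt(2)*r^4 - 14*sqrt(2)*r^3 + 165*sqrt(2)*r^2/4 + 209*sqrt(2)*r/4 + 14*sqrt(2)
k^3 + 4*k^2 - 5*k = k*(k - 1)*(k + 5)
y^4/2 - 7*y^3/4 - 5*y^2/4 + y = y*(y/2 + 1/2)*(y - 4)*(y - 1/2)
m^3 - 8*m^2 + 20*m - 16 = (m - 4)*(m - 2)^2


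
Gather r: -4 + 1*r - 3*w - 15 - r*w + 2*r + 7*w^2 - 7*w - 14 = r*(3 - w) + 7*w^2 - 10*w - 33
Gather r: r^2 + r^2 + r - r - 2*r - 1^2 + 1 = 2*r^2 - 2*r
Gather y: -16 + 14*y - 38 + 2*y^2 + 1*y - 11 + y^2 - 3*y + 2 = 3*y^2 + 12*y - 63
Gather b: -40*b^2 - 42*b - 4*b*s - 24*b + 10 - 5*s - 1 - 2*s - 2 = -40*b^2 + b*(-4*s - 66) - 7*s + 7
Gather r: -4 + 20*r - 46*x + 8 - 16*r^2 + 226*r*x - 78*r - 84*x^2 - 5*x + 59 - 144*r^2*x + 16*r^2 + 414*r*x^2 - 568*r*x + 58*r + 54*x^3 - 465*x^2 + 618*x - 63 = -144*r^2*x + r*(414*x^2 - 342*x) + 54*x^3 - 549*x^2 + 567*x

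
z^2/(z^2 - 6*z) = z/(z - 6)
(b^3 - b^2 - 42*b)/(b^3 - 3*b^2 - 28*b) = (b + 6)/(b + 4)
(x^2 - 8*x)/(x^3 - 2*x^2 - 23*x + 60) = x*(x - 8)/(x^3 - 2*x^2 - 23*x + 60)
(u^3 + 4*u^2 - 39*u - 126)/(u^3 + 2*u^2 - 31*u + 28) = (u^2 - 3*u - 18)/(u^2 - 5*u + 4)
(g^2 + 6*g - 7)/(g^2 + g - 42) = (g - 1)/(g - 6)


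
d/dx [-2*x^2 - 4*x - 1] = -4*x - 4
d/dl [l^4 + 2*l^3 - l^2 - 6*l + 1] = 4*l^3 + 6*l^2 - 2*l - 6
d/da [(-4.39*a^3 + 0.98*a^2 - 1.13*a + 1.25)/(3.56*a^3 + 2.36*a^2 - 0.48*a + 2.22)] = (-13.8492*a^4 + 12.26*a^3 - 40.391*a^2 - 1.5488*a - 1.9086)/(12.6736*a^6 + 16.8032*a^5 + 2.152*a^4 + 13.5408*a^3 + 10.7088*a^2 - 2.1312*a + 4.9284)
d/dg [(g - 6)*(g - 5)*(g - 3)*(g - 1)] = 4*g^3 - 45*g^2 + 154*g - 153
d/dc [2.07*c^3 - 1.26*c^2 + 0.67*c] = 6.21*c^2 - 2.52*c + 0.67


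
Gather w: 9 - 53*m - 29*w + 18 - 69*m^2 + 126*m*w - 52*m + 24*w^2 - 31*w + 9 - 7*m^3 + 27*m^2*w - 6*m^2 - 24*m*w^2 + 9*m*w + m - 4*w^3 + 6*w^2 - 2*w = -7*m^3 - 75*m^2 - 104*m - 4*w^3 + w^2*(30 - 24*m) + w*(27*m^2 + 135*m - 62) + 36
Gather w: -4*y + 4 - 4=-4*y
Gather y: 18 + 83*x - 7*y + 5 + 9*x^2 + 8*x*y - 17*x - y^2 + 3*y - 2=9*x^2 + 66*x - y^2 + y*(8*x - 4) + 21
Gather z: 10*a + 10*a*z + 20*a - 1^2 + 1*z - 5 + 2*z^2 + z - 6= 30*a + 2*z^2 + z*(10*a + 2) - 12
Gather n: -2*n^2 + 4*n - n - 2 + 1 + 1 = -2*n^2 + 3*n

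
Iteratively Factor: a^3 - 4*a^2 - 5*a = (a)*(a^2 - 4*a - 5) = a*(a - 5)*(a + 1)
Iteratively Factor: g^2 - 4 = (g - 2)*(g + 2)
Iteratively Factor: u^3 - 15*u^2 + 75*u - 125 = (u - 5)*(u^2 - 10*u + 25) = (u - 5)^2*(u - 5)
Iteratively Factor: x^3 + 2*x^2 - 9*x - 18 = (x + 2)*(x^2 - 9) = (x - 3)*(x + 2)*(x + 3)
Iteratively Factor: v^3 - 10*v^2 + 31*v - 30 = (v - 3)*(v^2 - 7*v + 10) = (v - 3)*(v - 2)*(v - 5)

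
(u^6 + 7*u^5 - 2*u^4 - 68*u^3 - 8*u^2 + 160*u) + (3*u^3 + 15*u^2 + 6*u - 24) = u^6 + 7*u^5 - 2*u^4 - 65*u^3 + 7*u^2 + 166*u - 24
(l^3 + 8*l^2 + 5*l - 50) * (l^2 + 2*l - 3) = l^5 + 10*l^4 + 18*l^3 - 64*l^2 - 115*l + 150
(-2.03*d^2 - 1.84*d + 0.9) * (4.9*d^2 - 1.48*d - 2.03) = -9.947*d^4 - 6.0116*d^3 + 11.2541*d^2 + 2.4032*d - 1.827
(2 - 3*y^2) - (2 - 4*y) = -3*y^2 + 4*y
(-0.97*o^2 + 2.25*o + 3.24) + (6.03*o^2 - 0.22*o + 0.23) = 5.06*o^2 + 2.03*o + 3.47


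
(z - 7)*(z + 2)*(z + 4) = z^3 - z^2 - 34*z - 56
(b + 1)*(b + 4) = b^2 + 5*b + 4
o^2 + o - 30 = (o - 5)*(o + 6)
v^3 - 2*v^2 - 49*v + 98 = (v - 7)*(v - 2)*(v + 7)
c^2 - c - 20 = (c - 5)*(c + 4)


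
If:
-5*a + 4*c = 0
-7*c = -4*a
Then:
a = 0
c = 0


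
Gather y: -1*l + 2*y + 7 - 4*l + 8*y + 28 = -5*l + 10*y + 35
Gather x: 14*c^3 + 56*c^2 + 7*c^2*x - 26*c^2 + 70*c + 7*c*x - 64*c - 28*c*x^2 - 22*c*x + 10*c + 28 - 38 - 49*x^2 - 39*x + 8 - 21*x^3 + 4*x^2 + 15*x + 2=14*c^3 + 30*c^2 + 16*c - 21*x^3 + x^2*(-28*c - 45) + x*(7*c^2 - 15*c - 24)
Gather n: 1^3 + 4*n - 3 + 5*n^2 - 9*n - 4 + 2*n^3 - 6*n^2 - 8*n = 2*n^3 - n^2 - 13*n - 6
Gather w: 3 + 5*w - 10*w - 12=-5*w - 9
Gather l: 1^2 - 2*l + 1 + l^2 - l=l^2 - 3*l + 2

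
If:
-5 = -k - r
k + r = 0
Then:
No Solution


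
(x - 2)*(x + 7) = x^2 + 5*x - 14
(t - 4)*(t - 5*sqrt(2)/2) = t^2 - 4*t - 5*sqrt(2)*t/2 + 10*sqrt(2)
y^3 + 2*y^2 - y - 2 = (y - 1)*(y + 1)*(y + 2)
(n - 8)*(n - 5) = n^2 - 13*n + 40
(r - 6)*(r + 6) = r^2 - 36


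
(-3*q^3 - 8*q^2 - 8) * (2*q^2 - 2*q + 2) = -6*q^5 - 10*q^4 + 10*q^3 - 32*q^2 + 16*q - 16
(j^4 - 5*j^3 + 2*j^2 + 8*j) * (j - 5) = j^5 - 10*j^4 + 27*j^3 - 2*j^2 - 40*j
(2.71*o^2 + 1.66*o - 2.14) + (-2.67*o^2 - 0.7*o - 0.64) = 0.04*o^2 + 0.96*o - 2.78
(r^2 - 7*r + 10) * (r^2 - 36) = r^4 - 7*r^3 - 26*r^2 + 252*r - 360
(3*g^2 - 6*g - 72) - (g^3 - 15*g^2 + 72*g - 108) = -g^3 + 18*g^2 - 78*g + 36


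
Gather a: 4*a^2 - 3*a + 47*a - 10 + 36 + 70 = 4*a^2 + 44*a + 96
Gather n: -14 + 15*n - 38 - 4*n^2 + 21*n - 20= -4*n^2 + 36*n - 72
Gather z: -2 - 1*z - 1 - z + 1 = -2*z - 2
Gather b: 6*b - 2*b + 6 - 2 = 4*b + 4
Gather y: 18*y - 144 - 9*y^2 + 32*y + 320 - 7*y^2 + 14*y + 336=-16*y^2 + 64*y + 512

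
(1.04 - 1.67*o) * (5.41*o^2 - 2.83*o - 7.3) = -9.0347*o^3 + 10.3525*o^2 + 9.2478*o - 7.592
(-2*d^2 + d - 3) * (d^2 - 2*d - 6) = -2*d^4 + 5*d^3 + 7*d^2 + 18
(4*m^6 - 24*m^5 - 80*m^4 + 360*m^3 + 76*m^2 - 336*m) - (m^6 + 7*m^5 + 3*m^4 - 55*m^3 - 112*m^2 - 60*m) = 3*m^6 - 31*m^5 - 83*m^4 + 415*m^3 + 188*m^2 - 276*m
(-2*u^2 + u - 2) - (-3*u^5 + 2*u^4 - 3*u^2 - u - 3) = 3*u^5 - 2*u^4 + u^2 + 2*u + 1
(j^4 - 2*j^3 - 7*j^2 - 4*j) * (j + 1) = j^5 - j^4 - 9*j^3 - 11*j^2 - 4*j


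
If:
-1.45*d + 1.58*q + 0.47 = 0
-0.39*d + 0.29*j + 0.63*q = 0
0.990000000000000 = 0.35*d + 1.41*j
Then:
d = -0.14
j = 0.74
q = -0.43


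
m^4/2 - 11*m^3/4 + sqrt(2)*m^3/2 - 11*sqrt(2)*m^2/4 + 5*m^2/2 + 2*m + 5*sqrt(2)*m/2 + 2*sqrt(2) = (m/2 + sqrt(2)/2)*(m - 4)*(m - 2)*(m + 1/2)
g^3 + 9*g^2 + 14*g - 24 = (g - 1)*(g + 4)*(g + 6)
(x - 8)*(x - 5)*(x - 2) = x^3 - 15*x^2 + 66*x - 80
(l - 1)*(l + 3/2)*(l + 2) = l^3 + 5*l^2/2 - l/2 - 3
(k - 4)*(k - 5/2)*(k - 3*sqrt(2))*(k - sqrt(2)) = k^4 - 13*k^3/2 - 4*sqrt(2)*k^3 + 16*k^2 + 26*sqrt(2)*k^2 - 40*sqrt(2)*k - 39*k + 60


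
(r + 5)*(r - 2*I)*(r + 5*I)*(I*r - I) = I*r^4 - 3*r^3 + 4*I*r^3 - 12*r^2 + 5*I*r^2 + 15*r + 40*I*r - 50*I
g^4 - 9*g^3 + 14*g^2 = g^2*(g - 7)*(g - 2)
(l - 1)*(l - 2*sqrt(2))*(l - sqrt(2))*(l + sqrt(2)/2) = l^4 - 5*sqrt(2)*l^3/2 - l^3 + l^2 + 5*sqrt(2)*l^2/2 - l + 2*sqrt(2)*l - 2*sqrt(2)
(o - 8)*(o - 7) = o^2 - 15*o + 56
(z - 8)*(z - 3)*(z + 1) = z^3 - 10*z^2 + 13*z + 24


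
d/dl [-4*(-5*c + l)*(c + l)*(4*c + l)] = 84*c^2 - 12*l^2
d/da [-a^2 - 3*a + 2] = -2*a - 3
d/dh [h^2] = 2*h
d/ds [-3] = 0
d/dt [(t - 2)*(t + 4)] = 2*t + 2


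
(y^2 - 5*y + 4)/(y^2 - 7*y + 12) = (y - 1)/(y - 3)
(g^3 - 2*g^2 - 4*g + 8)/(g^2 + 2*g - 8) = (g^2 - 4)/(g + 4)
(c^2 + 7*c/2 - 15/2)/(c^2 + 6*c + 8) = (2*c^2 + 7*c - 15)/(2*(c^2 + 6*c + 8))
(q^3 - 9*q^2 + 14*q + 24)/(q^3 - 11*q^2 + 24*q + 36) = (q - 4)/(q - 6)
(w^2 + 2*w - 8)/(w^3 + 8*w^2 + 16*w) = (w - 2)/(w*(w + 4))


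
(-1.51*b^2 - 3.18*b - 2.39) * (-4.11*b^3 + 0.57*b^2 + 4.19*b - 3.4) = 6.2061*b^5 + 12.2091*b^4 + 1.6834*b^3 - 9.5525*b^2 + 0.797899999999998*b + 8.126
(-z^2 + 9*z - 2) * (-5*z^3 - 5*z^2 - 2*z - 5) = 5*z^5 - 40*z^4 - 33*z^3 - 3*z^2 - 41*z + 10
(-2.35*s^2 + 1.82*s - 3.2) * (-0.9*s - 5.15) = 2.115*s^3 + 10.4645*s^2 - 6.493*s + 16.48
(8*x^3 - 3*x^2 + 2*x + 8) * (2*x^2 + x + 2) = 16*x^5 + 2*x^4 + 17*x^3 + 12*x^2 + 12*x + 16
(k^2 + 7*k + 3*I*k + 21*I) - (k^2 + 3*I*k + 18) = 7*k - 18 + 21*I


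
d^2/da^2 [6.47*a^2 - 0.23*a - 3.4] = 12.9400000000000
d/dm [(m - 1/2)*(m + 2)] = 2*m + 3/2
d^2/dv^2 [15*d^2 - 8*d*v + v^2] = 2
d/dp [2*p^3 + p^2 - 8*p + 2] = 6*p^2 + 2*p - 8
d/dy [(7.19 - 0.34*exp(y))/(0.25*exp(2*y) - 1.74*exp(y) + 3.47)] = (0.085*exp(2*y) - 3.595*exp(y) + 11.3308)*exp(y)/(0.0625*exp(4*y) - 0.87*exp(3*y) + 4.7626*exp(2*y) - 12.0756*exp(y) + 12.0409)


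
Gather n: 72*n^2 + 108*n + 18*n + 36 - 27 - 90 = 72*n^2 + 126*n - 81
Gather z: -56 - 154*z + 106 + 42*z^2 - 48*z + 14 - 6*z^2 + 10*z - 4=36*z^2 - 192*z + 60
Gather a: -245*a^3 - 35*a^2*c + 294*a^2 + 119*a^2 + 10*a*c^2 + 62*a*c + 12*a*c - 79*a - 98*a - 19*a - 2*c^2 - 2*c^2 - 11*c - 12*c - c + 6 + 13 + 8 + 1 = -245*a^3 + a^2*(413 - 35*c) + a*(10*c^2 + 74*c - 196) - 4*c^2 - 24*c + 28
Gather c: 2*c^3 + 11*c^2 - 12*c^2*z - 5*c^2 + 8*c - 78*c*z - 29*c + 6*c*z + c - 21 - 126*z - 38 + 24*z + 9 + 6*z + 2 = 2*c^3 + c^2*(6 - 12*z) + c*(-72*z - 20) - 96*z - 48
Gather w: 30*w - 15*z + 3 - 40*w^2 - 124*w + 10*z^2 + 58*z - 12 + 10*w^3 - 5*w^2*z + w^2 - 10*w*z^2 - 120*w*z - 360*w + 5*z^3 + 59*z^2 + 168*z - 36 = 10*w^3 + w^2*(-5*z - 39) + w*(-10*z^2 - 120*z - 454) + 5*z^3 + 69*z^2 + 211*z - 45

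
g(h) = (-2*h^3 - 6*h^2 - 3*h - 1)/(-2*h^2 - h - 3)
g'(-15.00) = 1.00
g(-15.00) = -12.43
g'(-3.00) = 0.90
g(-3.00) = -0.44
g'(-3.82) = 0.97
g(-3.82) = -1.21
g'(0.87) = 1.88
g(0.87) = 1.76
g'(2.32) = 1.33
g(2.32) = 4.06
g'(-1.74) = 0.42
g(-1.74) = 0.47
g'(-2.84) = 0.87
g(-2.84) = -0.30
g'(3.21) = 1.19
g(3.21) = 5.17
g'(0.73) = 1.90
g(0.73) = 1.49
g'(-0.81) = -0.53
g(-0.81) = 0.41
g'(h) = (4*h + 1)*(-2*h^3 - 6*h^2 - 3*h - 1)/(-2*h^2 - h - 3)^2 + (-6*h^2 - 12*h - 3)/(-2*h^2 - h - 3)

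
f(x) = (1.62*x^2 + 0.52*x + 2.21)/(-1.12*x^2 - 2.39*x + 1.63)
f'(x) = (2.24*x + 2.39)*(1.62*x^2 + 0.52*x + 2.21)/(-1.12*x^2 - 2.39*x + 1.63)^2 + (3.24*x + 0.52)/(-1.12*x^2 - 2.39*x + 1.63) = (-3.2894*x^2 + 10.2316*x + 6.1295)/(1.2544*x^4 + 5.3536*x^3 + 2.0609*x^2 - 7.7914*x + 2.6569)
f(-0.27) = 1.00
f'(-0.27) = 0.65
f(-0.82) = 1.01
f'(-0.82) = -0.56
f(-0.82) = 1.01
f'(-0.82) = -0.56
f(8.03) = -1.23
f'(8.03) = -0.02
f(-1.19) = 1.35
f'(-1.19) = -1.28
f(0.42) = 6.33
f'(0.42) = 53.59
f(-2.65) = 124.20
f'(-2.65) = -4562.20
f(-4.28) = -3.43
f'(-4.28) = -1.31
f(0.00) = 1.36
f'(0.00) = 2.31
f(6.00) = -1.20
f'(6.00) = -0.02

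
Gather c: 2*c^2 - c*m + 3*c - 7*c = 2*c^2 + c*(-m - 4)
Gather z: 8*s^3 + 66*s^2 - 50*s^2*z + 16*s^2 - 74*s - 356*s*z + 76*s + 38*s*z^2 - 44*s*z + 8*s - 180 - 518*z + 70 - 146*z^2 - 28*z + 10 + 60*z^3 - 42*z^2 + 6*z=8*s^3 + 82*s^2 + 10*s + 60*z^3 + z^2*(38*s - 188) + z*(-50*s^2 - 400*s - 540) - 100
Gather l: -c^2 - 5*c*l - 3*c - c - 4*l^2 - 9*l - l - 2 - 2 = -c^2 - 4*c - 4*l^2 + l*(-5*c - 10) - 4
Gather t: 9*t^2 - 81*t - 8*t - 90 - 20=9*t^2 - 89*t - 110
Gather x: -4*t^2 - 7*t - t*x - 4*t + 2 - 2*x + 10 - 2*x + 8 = -4*t^2 - 11*t + x*(-t - 4) + 20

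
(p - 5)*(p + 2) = p^2 - 3*p - 10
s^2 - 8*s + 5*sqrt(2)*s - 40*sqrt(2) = (s - 8)*(s + 5*sqrt(2))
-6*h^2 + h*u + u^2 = (-2*h + u)*(3*h + u)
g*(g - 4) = g^2 - 4*g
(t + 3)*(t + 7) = t^2 + 10*t + 21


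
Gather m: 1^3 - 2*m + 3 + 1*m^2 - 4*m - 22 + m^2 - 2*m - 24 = 2*m^2 - 8*m - 42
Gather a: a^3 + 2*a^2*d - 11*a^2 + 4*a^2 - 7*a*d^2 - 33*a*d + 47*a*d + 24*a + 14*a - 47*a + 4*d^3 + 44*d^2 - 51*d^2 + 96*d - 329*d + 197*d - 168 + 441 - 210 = a^3 + a^2*(2*d - 7) + a*(-7*d^2 + 14*d - 9) + 4*d^3 - 7*d^2 - 36*d + 63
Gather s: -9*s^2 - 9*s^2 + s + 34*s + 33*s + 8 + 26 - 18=-18*s^2 + 68*s + 16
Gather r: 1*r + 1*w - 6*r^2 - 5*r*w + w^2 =-6*r^2 + r*(1 - 5*w) + w^2 + w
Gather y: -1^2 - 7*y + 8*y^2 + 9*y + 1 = 8*y^2 + 2*y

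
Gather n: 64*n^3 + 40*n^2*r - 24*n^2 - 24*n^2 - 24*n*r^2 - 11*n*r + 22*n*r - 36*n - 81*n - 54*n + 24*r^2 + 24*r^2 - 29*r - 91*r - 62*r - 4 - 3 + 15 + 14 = 64*n^3 + n^2*(40*r - 48) + n*(-24*r^2 + 11*r - 171) + 48*r^2 - 182*r + 22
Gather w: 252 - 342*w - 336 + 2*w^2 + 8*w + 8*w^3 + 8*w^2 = 8*w^3 + 10*w^2 - 334*w - 84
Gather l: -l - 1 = -l - 1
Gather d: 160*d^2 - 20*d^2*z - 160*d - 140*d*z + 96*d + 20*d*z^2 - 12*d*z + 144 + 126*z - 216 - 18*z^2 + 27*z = d^2*(160 - 20*z) + d*(20*z^2 - 152*z - 64) - 18*z^2 + 153*z - 72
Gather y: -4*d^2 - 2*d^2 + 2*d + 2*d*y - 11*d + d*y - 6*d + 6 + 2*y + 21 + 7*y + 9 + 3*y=-6*d^2 - 15*d + y*(3*d + 12) + 36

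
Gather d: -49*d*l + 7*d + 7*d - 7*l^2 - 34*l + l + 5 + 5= d*(14 - 49*l) - 7*l^2 - 33*l + 10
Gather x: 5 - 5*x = 5 - 5*x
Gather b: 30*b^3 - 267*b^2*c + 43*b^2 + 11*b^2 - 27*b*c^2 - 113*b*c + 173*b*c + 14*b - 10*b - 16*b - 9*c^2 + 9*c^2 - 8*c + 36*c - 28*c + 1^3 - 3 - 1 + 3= 30*b^3 + b^2*(54 - 267*c) + b*(-27*c^2 + 60*c - 12)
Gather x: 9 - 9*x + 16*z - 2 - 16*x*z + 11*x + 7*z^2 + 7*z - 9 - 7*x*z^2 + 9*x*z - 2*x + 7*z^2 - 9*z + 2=x*(-7*z^2 - 7*z) + 14*z^2 + 14*z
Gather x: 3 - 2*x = 3 - 2*x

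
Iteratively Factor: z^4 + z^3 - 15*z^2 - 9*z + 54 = (z + 3)*(z^3 - 2*z^2 - 9*z + 18) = (z + 3)^2*(z^2 - 5*z + 6) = (z - 3)*(z + 3)^2*(z - 2)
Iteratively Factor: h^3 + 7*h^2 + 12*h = (h + 3)*(h^2 + 4*h) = h*(h + 3)*(h + 4)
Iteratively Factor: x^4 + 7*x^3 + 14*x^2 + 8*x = (x + 1)*(x^3 + 6*x^2 + 8*x) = (x + 1)*(x + 2)*(x^2 + 4*x) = x*(x + 1)*(x + 2)*(x + 4)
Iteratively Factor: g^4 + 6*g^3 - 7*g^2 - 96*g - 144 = (g - 4)*(g^3 + 10*g^2 + 33*g + 36) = (g - 4)*(g + 3)*(g^2 + 7*g + 12) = (g - 4)*(g + 3)*(g + 4)*(g + 3)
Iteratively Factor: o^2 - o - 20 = (o + 4)*(o - 5)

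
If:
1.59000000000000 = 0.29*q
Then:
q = 5.48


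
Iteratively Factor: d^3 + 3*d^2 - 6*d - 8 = (d + 1)*(d^2 + 2*d - 8) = (d + 1)*(d + 4)*(d - 2)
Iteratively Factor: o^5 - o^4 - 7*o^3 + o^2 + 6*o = (o - 1)*(o^4 - 7*o^2 - 6*o) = (o - 1)*(o + 1)*(o^3 - o^2 - 6*o) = o*(o - 1)*(o + 1)*(o^2 - o - 6) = o*(o - 3)*(o - 1)*(o + 1)*(o + 2)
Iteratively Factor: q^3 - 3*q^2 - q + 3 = (q - 3)*(q^2 - 1) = (q - 3)*(q - 1)*(q + 1)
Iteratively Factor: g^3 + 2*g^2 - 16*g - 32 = (g - 4)*(g^2 + 6*g + 8) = (g - 4)*(g + 4)*(g + 2)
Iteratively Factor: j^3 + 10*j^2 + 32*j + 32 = (j + 2)*(j^2 + 8*j + 16) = (j + 2)*(j + 4)*(j + 4)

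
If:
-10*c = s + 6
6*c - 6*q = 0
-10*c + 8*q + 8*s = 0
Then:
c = -24/41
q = -24/41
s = -6/41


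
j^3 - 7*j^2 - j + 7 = (j - 7)*(j - 1)*(j + 1)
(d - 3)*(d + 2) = d^2 - d - 6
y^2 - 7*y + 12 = (y - 4)*(y - 3)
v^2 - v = v*(v - 1)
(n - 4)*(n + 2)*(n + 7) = n^3 + 5*n^2 - 22*n - 56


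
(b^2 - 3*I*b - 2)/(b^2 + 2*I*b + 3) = (b - 2*I)/(b + 3*I)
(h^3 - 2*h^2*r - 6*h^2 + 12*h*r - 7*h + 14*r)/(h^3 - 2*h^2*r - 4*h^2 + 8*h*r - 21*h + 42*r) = (h + 1)/(h + 3)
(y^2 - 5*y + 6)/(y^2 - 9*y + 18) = (y - 2)/(y - 6)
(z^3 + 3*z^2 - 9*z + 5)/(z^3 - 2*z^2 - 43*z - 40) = (z^2 - 2*z + 1)/(z^2 - 7*z - 8)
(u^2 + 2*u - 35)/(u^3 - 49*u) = (u - 5)/(u*(u - 7))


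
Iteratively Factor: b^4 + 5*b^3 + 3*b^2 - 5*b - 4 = (b + 4)*(b^3 + b^2 - b - 1) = (b + 1)*(b + 4)*(b^2 - 1) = (b + 1)^2*(b + 4)*(b - 1)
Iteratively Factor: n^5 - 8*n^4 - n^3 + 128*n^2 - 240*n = (n - 5)*(n^4 - 3*n^3 - 16*n^2 + 48*n) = (n - 5)*(n + 4)*(n^3 - 7*n^2 + 12*n) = n*(n - 5)*(n + 4)*(n^2 - 7*n + 12) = n*(n - 5)*(n - 4)*(n + 4)*(n - 3)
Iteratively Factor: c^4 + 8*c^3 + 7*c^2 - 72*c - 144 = (c + 4)*(c^3 + 4*c^2 - 9*c - 36) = (c + 3)*(c + 4)*(c^2 + c - 12) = (c + 3)*(c + 4)^2*(c - 3)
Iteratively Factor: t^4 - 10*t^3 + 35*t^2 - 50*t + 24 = (t - 3)*(t^3 - 7*t^2 + 14*t - 8) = (t - 4)*(t - 3)*(t^2 - 3*t + 2) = (t - 4)*(t - 3)*(t - 2)*(t - 1)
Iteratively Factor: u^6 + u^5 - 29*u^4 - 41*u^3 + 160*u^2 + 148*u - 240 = (u + 2)*(u^5 - u^4 - 27*u^3 + 13*u^2 + 134*u - 120) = (u - 2)*(u + 2)*(u^4 + u^3 - 25*u^2 - 37*u + 60) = (u - 2)*(u + 2)*(u + 4)*(u^3 - 3*u^2 - 13*u + 15) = (u - 2)*(u - 1)*(u + 2)*(u + 4)*(u^2 - 2*u - 15) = (u - 2)*(u - 1)*(u + 2)*(u + 3)*(u + 4)*(u - 5)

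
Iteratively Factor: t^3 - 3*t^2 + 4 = (t + 1)*(t^2 - 4*t + 4) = (t - 2)*(t + 1)*(t - 2)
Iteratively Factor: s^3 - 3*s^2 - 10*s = (s - 5)*(s^2 + 2*s) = s*(s - 5)*(s + 2)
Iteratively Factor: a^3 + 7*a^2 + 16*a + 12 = (a + 3)*(a^2 + 4*a + 4) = (a + 2)*(a + 3)*(a + 2)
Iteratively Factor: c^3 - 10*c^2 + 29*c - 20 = (c - 5)*(c^2 - 5*c + 4) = (c - 5)*(c - 1)*(c - 4)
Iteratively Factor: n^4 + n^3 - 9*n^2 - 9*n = (n + 1)*(n^3 - 9*n) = (n - 3)*(n + 1)*(n^2 + 3*n) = n*(n - 3)*(n + 1)*(n + 3)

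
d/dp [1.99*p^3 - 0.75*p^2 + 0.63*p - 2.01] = 5.97*p^2 - 1.5*p + 0.63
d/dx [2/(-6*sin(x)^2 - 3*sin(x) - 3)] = 2*(4*sin(x) + 1)*cos(x)/(3*(sin(x) - cos(2*x) + 2)^2)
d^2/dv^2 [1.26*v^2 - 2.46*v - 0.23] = 2.52000000000000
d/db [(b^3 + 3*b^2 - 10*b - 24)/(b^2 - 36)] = (b^4 - 98*b^2 - 168*b + 360)/(b^4 - 72*b^2 + 1296)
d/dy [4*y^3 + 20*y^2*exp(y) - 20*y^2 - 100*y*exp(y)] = 20*y^2*exp(y) + 12*y^2 - 60*y*exp(y) - 40*y - 100*exp(y)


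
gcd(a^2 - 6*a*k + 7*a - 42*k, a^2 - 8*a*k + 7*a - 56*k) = a + 7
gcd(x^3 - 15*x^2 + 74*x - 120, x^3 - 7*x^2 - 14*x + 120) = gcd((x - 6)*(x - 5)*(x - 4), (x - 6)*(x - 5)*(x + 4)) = x^2 - 11*x + 30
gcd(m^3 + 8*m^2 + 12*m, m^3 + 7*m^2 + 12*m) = m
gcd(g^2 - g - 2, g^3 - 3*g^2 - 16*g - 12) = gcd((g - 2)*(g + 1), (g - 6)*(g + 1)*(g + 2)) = g + 1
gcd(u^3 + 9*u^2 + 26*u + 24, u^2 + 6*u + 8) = u^2 + 6*u + 8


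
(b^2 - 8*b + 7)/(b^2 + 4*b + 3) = (b^2 - 8*b + 7)/(b^2 + 4*b + 3)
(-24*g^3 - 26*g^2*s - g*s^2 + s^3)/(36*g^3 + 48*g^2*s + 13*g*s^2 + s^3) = (-24*g^2 - 2*g*s + s^2)/(36*g^2 + 12*g*s + s^2)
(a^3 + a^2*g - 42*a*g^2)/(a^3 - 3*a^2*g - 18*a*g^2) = (a + 7*g)/(a + 3*g)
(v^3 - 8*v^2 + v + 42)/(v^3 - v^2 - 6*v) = (v - 7)/v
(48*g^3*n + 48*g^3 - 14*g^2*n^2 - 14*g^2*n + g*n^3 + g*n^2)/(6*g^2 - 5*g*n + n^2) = g*(48*g^2*n + 48*g^2 - 14*g*n^2 - 14*g*n + n^3 + n^2)/(6*g^2 - 5*g*n + n^2)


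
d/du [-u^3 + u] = 1 - 3*u^2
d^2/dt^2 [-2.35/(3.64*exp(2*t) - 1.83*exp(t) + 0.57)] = (-2.35*(7.28*exp(t) - 1.83)*(14.56*exp(t) - 3.66)*exp(t) + (34.216*exp(t) - 4.3005)*(3.64*exp(2*t) - 1.83*exp(t) + 0.57))*exp(t)/(3.64*exp(2*t) - 1.83*exp(t) + 0.57)^3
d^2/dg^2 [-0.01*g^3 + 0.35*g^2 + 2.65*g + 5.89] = 0.7 - 0.06*g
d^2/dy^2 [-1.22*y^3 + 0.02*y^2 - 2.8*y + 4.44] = 0.04 - 7.32*y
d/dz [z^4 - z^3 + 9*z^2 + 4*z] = 4*z^3 - 3*z^2 + 18*z + 4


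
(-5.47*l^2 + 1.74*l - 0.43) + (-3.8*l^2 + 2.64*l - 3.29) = -9.27*l^2 + 4.38*l - 3.72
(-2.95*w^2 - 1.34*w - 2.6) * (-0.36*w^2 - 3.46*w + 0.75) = 1.062*w^4 + 10.6894*w^3 + 3.3599*w^2 + 7.991*w - 1.95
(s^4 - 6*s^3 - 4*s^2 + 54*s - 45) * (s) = s^5 - 6*s^4 - 4*s^3 + 54*s^2 - 45*s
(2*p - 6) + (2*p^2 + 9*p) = 2*p^2 + 11*p - 6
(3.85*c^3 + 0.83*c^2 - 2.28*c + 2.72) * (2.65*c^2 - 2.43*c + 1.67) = 10.2025*c^5 - 7.156*c^4 - 1.6294*c^3 + 14.1345*c^2 - 10.4172*c + 4.5424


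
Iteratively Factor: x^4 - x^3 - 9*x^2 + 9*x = (x - 3)*(x^3 + 2*x^2 - 3*x) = (x - 3)*(x + 3)*(x^2 - x) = x*(x - 3)*(x + 3)*(x - 1)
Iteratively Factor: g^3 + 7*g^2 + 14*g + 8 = (g + 1)*(g^2 + 6*g + 8) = (g + 1)*(g + 4)*(g + 2)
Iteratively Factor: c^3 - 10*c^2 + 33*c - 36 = (c - 4)*(c^2 - 6*c + 9) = (c - 4)*(c - 3)*(c - 3)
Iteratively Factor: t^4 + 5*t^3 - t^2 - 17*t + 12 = (t + 3)*(t^3 + 2*t^2 - 7*t + 4) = (t + 3)*(t + 4)*(t^2 - 2*t + 1) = (t - 1)*(t + 3)*(t + 4)*(t - 1)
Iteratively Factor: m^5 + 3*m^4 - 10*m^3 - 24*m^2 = (m - 3)*(m^4 + 6*m^3 + 8*m^2) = (m - 3)*(m + 4)*(m^3 + 2*m^2) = m*(m - 3)*(m + 4)*(m^2 + 2*m) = m^2*(m - 3)*(m + 4)*(m + 2)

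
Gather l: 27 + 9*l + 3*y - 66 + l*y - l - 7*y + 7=l*(y + 8) - 4*y - 32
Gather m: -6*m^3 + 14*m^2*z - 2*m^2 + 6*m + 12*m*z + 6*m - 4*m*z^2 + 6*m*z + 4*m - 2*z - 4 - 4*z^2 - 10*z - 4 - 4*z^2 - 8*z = -6*m^3 + m^2*(14*z - 2) + m*(-4*z^2 + 18*z + 16) - 8*z^2 - 20*z - 8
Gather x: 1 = 1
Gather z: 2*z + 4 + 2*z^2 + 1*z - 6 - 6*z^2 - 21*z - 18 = -4*z^2 - 18*z - 20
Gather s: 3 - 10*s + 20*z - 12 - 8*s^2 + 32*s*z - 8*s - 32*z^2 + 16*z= -8*s^2 + s*(32*z - 18) - 32*z^2 + 36*z - 9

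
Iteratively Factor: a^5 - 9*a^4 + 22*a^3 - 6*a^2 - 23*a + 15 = (a - 5)*(a^4 - 4*a^3 + 2*a^2 + 4*a - 3) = (a - 5)*(a - 3)*(a^3 - a^2 - a + 1) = (a - 5)*(a - 3)*(a + 1)*(a^2 - 2*a + 1) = (a - 5)*(a - 3)*(a - 1)*(a + 1)*(a - 1)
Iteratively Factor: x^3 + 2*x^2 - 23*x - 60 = (x + 4)*(x^2 - 2*x - 15) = (x - 5)*(x + 4)*(x + 3)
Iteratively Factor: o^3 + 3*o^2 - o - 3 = (o + 3)*(o^2 - 1) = (o - 1)*(o + 3)*(o + 1)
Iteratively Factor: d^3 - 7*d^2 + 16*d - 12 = (d - 2)*(d^2 - 5*d + 6) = (d - 3)*(d - 2)*(d - 2)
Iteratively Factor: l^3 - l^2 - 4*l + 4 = (l + 2)*(l^2 - 3*l + 2) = (l - 1)*(l + 2)*(l - 2)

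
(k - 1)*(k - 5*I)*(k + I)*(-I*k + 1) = -I*k^4 - 3*k^3 + I*k^3 + 3*k^2 - 9*I*k^2 + 5*k + 9*I*k - 5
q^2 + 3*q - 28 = (q - 4)*(q + 7)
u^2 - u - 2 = (u - 2)*(u + 1)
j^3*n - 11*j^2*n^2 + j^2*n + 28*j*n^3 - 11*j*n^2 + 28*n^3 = (j - 7*n)*(j - 4*n)*(j*n + n)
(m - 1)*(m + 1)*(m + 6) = m^3 + 6*m^2 - m - 6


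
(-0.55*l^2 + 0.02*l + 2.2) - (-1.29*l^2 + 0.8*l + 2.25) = 0.74*l^2 - 0.78*l - 0.0499999999999998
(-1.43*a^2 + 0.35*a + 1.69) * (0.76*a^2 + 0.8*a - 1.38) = -1.0868*a^4 - 0.878*a^3 + 3.5378*a^2 + 0.869*a - 2.3322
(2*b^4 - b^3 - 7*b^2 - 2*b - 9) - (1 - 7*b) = 2*b^4 - b^3 - 7*b^2 + 5*b - 10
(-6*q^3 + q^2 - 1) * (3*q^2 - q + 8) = -18*q^5 + 9*q^4 - 49*q^3 + 5*q^2 + q - 8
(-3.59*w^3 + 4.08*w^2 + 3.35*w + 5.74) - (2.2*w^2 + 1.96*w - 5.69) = -3.59*w^3 + 1.88*w^2 + 1.39*w + 11.43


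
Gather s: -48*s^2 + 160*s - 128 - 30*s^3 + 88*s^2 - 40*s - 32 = -30*s^3 + 40*s^2 + 120*s - 160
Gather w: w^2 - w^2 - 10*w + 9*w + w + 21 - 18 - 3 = 0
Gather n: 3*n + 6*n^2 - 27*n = 6*n^2 - 24*n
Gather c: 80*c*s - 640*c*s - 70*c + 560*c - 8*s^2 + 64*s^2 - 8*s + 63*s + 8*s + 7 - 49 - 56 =c*(490 - 560*s) + 56*s^2 + 63*s - 98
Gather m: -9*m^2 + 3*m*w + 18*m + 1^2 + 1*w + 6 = -9*m^2 + m*(3*w + 18) + w + 7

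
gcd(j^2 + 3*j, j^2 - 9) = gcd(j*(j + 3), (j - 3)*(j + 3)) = j + 3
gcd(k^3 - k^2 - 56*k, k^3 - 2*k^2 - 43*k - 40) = k - 8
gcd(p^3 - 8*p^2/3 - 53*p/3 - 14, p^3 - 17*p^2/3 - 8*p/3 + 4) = p^2 - 5*p - 6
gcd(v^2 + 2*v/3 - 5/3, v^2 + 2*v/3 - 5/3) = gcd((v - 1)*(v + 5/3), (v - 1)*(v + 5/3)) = v^2 + 2*v/3 - 5/3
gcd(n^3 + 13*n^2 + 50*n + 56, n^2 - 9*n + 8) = 1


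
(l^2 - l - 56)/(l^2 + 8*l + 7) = (l - 8)/(l + 1)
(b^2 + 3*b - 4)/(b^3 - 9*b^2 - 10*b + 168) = (b - 1)/(b^2 - 13*b + 42)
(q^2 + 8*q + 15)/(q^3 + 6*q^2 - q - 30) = 1/(q - 2)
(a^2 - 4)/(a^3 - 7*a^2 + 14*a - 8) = (a + 2)/(a^2 - 5*a + 4)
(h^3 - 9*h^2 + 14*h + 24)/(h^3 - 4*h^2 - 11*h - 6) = (h - 4)/(h + 1)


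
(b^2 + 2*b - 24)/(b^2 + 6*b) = (b - 4)/b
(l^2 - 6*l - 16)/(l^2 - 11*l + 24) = (l + 2)/(l - 3)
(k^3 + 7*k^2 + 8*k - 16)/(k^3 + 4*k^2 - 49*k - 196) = (k^2 + 3*k - 4)/(k^2 - 49)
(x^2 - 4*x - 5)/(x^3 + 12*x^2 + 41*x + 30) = (x - 5)/(x^2 + 11*x + 30)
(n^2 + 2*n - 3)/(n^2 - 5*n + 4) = (n + 3)/(n - 4)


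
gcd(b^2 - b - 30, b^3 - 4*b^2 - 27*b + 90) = b^2 - b - 30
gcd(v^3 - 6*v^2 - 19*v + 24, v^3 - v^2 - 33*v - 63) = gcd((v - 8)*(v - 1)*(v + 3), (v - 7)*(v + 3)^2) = v + 3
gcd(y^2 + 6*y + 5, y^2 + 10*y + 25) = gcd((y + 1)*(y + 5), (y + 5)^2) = y + 5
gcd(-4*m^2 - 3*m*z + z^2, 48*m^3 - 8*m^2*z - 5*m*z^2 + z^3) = -4*m + z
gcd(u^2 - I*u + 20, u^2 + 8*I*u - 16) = u + 4*I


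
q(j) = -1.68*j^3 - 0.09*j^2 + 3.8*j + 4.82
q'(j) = -5.04*j^2 - 0.18*j + 3.8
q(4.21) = -106.14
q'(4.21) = -86.29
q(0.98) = 6.88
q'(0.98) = -1.22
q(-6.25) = 387.71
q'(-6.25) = -191.95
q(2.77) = -21.05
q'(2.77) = -35.37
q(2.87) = -24.73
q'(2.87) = -38.23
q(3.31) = -44.51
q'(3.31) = -52.01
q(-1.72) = 6.57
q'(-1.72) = -10.80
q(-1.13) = 2.84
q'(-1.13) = -2.43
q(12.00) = -2865.58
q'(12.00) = -724.12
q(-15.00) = 5597.57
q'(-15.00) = -1127.50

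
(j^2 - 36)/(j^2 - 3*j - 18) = (j + 6)/(j + 3)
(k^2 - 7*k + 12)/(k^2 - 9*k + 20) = (k - 3)/(k - 5)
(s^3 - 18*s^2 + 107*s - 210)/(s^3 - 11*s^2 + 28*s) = (s^2 - 11*s + 30)/(s*(s - 4))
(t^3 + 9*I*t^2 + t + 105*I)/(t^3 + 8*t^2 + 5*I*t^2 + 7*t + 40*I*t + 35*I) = (t^2 + 4*I*t + 21)/(t^2 + 8*t + 7)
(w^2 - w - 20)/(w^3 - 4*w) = (w^2 - w - 20)/(w*(w^2 - 4))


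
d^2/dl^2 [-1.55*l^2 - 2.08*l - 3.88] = -3.10000000000000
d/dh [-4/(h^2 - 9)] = 8*h/(h^2 - 9)^2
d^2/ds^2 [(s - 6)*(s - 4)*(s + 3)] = 6*s - 14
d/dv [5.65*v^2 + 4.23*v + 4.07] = 11.3*v + 4.23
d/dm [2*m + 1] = 2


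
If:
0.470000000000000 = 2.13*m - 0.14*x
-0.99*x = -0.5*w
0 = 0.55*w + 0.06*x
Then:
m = 0.22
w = 0.00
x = 0.00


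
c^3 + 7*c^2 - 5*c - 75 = (c - 3)*(c + 5)^2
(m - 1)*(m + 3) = m^2 + 2*m - 3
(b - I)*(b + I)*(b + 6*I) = b^3 + 6*I*b^2 + b + 6*I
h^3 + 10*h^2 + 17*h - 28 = (h - 1)*(h + 4)*(h + 7)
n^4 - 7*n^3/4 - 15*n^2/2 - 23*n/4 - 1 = (n - 4)*(n + 1/4)*(n + 1)^2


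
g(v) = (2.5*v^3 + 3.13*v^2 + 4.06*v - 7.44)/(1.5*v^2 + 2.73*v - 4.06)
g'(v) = (-3.0*v - 2.73)*(2.5*v^3 + 3.13*v^2 + 4.06*v - 7.44)/(1.5*v^2 + 2.73*v - 4.06)^2 + (7.5*v^2 + 6.26*v + 4.06)/(1.5*v^2 + 2.73*v - 4.06) = (3.75*v^4 + 13.65*v^3 - 27.9951*v^2 - 3.0956*v + 3.8276)/(2.25*v^4 + 8.19*v^3 - 4.7271*v^2 - 22.1676*v + 16.4836)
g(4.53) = 7.87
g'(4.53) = 1.48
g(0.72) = 1.49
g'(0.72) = -3.93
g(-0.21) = 1.79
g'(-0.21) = 0.15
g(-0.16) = 1.80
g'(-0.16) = 0.18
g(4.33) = 7.57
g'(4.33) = 1.47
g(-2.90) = -84.43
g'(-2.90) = -713.22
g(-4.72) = -13.34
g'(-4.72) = -0.66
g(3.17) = 5.92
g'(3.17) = 1.36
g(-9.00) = -17.37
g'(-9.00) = 1.44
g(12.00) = 19.66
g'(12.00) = 1.62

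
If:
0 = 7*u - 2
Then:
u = 2/7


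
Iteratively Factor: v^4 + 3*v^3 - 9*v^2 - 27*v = (v)*(v^3 + 3*v^2 - 9*v - 27) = v*(v + 3)*(v^2 - 9) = v*(v - 3)*(v + 3)*(v + 3)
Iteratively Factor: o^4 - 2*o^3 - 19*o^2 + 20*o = (o + 4)*(o^3 - 6*o^2 + 5*o) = (o - 5)*(o + 4)*(o^2 - o) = (o - 5)*(o - 1)*(o + 4)*(o)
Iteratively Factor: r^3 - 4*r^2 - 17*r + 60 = (r - 5)*(r^2 + r - 12) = (r - 5)*(r + 4)*(r - 3)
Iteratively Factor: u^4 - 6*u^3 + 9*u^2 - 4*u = (u - 4)*(u^3 - 2*u^2 + u) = (u - 4)*(u - 1)*(u^2 - u) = (u - 4)*(u - 1)^2*(u)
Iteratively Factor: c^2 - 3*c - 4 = (c - 4)*(c + 1)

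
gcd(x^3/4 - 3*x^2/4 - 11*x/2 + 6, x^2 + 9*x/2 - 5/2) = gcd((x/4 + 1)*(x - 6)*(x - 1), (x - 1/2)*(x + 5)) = 1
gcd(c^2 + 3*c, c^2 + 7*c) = c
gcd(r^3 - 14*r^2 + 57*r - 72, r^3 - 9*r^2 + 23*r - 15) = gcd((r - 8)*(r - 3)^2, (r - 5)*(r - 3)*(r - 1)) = r - 3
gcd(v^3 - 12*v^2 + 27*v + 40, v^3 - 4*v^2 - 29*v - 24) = v^2 - 7*v - 8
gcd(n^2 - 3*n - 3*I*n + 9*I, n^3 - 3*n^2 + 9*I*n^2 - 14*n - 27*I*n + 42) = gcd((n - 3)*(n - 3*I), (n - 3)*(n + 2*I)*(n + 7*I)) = n - 3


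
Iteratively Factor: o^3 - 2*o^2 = (o - 2)*(o^2) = o*(o - 2)*(o)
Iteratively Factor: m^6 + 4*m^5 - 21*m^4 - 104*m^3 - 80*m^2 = (m - 5)*(m^5 + 9*m^4 + 24*m^3 + 16*m^2) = (m - 5)*(m + 4)*(m^4 + 5*m^3 + 4*m^2) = m*(m - 5)*(m + 4)*(m^3 + 5*m^2 + 4*m) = m*(m - 5)*(m + 1)*(m + 4)*(m^2 + 4*m) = m^2*(m - 5)*(m + 1)*(m + 4)*(m + 4)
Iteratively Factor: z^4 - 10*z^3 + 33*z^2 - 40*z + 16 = (z - 4)*(z^3 - 6*z^2 + 9*z - 4) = (z - 4)^2*(z^2 - 2*z + 1) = (z - 4)^2*(z - 1)*(z - 1)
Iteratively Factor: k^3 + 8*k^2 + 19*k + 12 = (k + 3)*(k^2 + 5*k + 4) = (k + 1)*(k + 3)*(k + 4)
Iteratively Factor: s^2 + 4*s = (s + 4)*(s)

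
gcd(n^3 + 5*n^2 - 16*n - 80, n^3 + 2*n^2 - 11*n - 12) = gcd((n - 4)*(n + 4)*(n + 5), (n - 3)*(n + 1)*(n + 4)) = n + 4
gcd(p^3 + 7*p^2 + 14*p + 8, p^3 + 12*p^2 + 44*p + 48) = p^2 + 6*p + 8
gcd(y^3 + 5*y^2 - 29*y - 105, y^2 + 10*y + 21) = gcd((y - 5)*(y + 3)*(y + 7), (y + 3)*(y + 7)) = y^2 + 10*y + 21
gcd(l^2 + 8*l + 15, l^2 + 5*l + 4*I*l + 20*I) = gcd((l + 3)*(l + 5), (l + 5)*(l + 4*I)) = l + 5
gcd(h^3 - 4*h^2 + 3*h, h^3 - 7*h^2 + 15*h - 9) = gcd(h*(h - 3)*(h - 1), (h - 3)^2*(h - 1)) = h^2 - 4*h + 3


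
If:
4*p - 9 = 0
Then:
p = 9/4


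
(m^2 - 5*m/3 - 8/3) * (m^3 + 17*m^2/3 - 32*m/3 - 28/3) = m^5 + 4*m^4 - 205*m^3/9 - 20*m^2/3 + 44*m + 224/9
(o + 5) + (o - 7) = 2*o - 2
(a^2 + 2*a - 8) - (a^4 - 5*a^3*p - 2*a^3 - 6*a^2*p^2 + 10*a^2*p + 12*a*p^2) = -a^4 + 5*a^3*p + 2*a^3 + 6*a^2*p^2 - 10*a^2*p + a^2 - 12*a*p^2 + 2*a - 8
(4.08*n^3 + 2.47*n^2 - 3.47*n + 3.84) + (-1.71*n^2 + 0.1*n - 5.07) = 4.08*n^3 + 0.76*n^2 - 3.37*n - 1.23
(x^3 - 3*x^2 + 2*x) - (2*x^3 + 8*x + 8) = -x^3 - 3*x^2 - 6*x - 8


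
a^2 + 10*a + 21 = (a + 3)*(a + 7)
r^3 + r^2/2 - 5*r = r*(r - 2)*(r + 5/2)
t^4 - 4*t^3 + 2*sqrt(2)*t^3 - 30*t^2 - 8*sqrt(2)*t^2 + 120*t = t*(t - 4)*(t - 3*sqrt(2))*(t + 5*sqrt(2))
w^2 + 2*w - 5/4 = (w - 1/2)*(w + 5/2)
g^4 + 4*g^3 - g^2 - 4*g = g*(g - 1)*(g + 1)*(g + 4)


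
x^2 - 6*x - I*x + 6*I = (x - 6)*(x - I)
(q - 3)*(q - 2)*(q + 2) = q^3 - 3*q^2 - 4*q + 12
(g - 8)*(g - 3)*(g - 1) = g^3 - 12*g^2 + 35*g - 24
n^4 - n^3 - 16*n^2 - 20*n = n*(n - 5)*(n + 2)^2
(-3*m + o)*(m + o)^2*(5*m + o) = -15*m^4 - 28*m^3*o - 10*m^2*o^2 + 4*m*o^3 + o^4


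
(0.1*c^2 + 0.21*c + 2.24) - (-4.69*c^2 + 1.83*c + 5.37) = 4.79*c^2 - 1.62*c - 3.13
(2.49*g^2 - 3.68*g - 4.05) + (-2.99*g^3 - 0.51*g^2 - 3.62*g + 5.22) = -2.99*g^3 + 1.98*g^2 - 7.3*g + 1.17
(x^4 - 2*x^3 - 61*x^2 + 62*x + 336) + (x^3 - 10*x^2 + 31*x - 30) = x^4 - x^3 - 71*x^2 + 93*x + 306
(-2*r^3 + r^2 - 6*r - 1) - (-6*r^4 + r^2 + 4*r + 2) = 6*r^4 - 2*r^3 - 10*r - 3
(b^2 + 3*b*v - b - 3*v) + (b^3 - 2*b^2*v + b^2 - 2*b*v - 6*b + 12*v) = b^3 - 2*b^2*v + 2*b^2 + b*v - 7*b + 9*v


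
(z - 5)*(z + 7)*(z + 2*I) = z^3 + 2*z^2 + 2*I*z^2 - 35*z + 4*I*z - 70*I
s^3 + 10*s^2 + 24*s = s*(s + 4)*(s + 6)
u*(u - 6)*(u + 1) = u^3 - 5*u^2 - 6*u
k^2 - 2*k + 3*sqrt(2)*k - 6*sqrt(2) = (k - 2)*(k + 3*sqrt(2))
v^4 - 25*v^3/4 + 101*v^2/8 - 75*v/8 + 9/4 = (v - 3)*(v - 2)*(v - 3/4)*(v - 1/2)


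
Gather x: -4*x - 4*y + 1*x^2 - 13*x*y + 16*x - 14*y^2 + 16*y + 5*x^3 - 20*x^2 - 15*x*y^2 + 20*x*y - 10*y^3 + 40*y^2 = 5*x^3 - 19*x^2 + x*(-15*y^2 + 7*y + 12) - 10*y^3 + 26*y^2 + 12*y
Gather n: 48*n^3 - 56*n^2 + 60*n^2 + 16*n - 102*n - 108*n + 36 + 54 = 48*n^3 + 4*n^2 - 194*n + 90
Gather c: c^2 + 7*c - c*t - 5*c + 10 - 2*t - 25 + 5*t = c^2 + c*(2 - t) + 3*t - 15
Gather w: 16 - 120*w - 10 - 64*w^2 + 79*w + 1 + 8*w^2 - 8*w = -56*w^2 - 49*w + 7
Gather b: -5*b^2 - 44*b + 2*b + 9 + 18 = -5*b^2 - 42*b + 27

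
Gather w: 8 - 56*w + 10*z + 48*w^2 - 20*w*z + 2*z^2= 48*w^2 + w*(-20*z - 56) + 2*z^2 + 10*z + 8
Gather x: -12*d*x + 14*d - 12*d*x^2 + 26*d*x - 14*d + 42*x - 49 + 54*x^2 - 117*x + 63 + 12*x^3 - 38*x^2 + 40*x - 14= 12*x^3 + x^2*(16 - 12*d) + x*(14*d - 35)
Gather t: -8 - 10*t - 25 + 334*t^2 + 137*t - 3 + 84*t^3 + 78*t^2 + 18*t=84*t^3 + 412*t^2 + 145*t - 36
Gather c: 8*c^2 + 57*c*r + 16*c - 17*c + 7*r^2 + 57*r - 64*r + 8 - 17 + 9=8*c^2 + c*(57*r - 1) + 7*r^2 - 7*r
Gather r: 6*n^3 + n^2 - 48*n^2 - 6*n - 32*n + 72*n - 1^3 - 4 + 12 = 6*n^3 - 47*n^2 + 34*n + 7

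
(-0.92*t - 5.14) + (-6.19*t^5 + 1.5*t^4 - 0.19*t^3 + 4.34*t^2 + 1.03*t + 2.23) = -6.19*t^5 + 1.5*t^4 - 0.19*t^3 + 4.34*t^2 + 0.11*t - 2.91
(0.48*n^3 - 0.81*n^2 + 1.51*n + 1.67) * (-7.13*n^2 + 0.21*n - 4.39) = -3.4224*n^5 + 5.8761*n^4 - 13.0436*n^3 - 8.0341*n^2 - 6.2782*n - 7.3313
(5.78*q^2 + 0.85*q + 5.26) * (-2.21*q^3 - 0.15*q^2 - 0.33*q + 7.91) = -12.7738*q^5 - 2.7455*q^4 - 13.6595*q^3 + 44.6503*q^2 + 4.9877*q + 41.6066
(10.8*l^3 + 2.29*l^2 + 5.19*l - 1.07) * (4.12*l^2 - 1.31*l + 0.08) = 44.496*l^5 - 4.7132*l^4 + 19.2469*l^3 - 11.0241*l^2 + 1.8169*l - 0.0856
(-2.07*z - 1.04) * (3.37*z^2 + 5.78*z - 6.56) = -6.9759*z^3 - 15.4694*z^2 + 7.568*z + 6.8224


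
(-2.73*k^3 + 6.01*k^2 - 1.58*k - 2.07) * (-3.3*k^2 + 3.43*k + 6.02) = 9.009*k^5 - 29.1969*k^4 + 9.3937*k^3 + 37.5918*k^2 - 16.6117*k - 12.4614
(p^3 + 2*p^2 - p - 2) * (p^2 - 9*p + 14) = p^5 - 7*p^4 - 5*p^3 + 35*p^2 + 4*p - 28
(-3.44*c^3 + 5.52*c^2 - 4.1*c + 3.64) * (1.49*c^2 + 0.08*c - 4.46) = -5.1256*c^5 + 7.9496*c^4 + 9.675*c^3 - 19.5236*c^2 + 18.5772*c - 16.2344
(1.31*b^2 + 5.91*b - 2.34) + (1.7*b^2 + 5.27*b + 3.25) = 3.01*b^2 + 11.18*b + 0.91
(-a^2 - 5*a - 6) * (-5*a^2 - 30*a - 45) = 5*a^4 + 55*a^3 + 225*a^2 + 405*a + 270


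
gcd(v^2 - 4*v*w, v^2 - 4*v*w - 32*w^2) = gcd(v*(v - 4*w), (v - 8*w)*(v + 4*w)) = 1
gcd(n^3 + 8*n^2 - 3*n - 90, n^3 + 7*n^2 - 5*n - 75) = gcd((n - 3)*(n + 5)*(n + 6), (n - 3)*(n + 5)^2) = n^2 + 2*n - 15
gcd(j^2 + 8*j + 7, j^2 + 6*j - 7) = j + 7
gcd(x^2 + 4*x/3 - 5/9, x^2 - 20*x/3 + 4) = 1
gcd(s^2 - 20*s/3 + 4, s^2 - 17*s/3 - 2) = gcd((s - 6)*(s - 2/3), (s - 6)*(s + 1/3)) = s - 6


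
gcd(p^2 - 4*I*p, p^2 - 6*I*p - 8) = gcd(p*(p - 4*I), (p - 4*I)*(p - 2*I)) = p - 4*I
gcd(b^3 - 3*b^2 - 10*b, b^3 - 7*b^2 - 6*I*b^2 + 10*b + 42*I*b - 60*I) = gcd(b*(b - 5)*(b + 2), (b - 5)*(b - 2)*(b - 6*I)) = b - 5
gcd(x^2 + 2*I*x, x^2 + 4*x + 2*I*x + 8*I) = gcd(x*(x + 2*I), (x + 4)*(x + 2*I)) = x + 2*I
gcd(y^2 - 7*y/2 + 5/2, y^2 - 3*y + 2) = y - 1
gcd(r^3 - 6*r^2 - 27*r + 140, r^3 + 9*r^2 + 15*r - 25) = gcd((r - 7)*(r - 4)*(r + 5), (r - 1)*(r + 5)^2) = r + 5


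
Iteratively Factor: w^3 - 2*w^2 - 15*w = (w)*(w^2 - 2*w - 15) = w*(w - 5)*(w + 3)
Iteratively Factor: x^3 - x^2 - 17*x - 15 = (x - 5)*(x^2 + 4*x + 3) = (x - 5)*(x + 3)*(x + 1)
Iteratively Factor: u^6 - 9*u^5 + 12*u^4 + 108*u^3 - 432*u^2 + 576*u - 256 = (u - 1)*(u^5 - 8*u^4 + 4*u^3 + 112*u^2 - 320*u + 256) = (u - 4)*(u - 1)*(u^4 - 4*u^3 - 12*u^2 + 64*u - 64) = (u - 4)*(u - 2)*(u - 1)*(u^3 - 2*u^2 - 16*u + 32) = (u - 4)*(u - 2)*(u - 1)*(u + 4)*(u^2 - 6*u + 8) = (u - 4)*(u - 2)^2*(u - 1)*(u + 4)*(u - 4)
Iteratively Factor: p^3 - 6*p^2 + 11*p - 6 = (p - 2)*(p^2 - 4*p + 3) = (p - 2)*(p - 1)*(p - 3)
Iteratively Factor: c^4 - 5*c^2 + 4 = (c - 2)*(c^3 + 2*c^2 - c - 2) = (c - 2)*(c + 2)*(c^2 - 1) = (c - 2)*(c - 1)*(c + 2)*(c + 1)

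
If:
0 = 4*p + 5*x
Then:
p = -5*x/4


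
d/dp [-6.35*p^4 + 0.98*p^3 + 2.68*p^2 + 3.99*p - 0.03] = -25.4*p^3 + 2.94*p^2 + 5.36*p + 3.99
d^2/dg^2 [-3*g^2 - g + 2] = -6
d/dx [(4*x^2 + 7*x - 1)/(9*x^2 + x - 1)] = (-59*x^2 + 10*x - 6)/(81*x^4 + 18*x^3 - 17*x^2 - 2*x + 1)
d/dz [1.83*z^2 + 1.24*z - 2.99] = 3.66*z + 1.24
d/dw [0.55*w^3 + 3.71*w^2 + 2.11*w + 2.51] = 1.65*w^2 + 7.42*w + 2.11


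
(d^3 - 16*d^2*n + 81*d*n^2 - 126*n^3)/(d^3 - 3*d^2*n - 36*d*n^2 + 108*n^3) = (d - 7*n)/(d + 6*n)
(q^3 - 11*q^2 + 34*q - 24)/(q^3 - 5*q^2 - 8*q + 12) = (q - 4)/(q + 2)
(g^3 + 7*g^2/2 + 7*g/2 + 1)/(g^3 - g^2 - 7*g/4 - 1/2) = 2*(g^2 + 3*g + 2)/(2*g^2 - 3*g - 2)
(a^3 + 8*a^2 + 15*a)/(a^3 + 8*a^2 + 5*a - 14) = a*(a^2 + 8*a + 15)/(a^3 + 8*a^2 + 5*a - 14)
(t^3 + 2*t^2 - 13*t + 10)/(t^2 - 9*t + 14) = (t^2 + 4*t - 5)/(t - 7)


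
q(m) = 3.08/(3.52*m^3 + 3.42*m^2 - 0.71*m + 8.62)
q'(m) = 3.08*(-10.56*m^2 - 6.84*m + 0.71)/(3.52*m^3 + 3.42*m^2 - 0.71*m + 8.62)^2 = (-32.5248*m^2 - 21.0672*m + 2.1868)/(3.52*m^3 + 3.42*m^2 - 0.71*m + 8.62)^2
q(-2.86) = -0.07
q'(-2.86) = -0.11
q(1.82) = 0.08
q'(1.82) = -0.09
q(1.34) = 0.14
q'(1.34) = -0.17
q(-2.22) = -0.27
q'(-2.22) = -0.85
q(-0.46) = 0.33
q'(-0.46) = 0.06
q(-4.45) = -0.01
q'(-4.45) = -0.01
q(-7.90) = -0.00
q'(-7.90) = -0.00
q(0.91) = 0.23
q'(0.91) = -0.24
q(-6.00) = -0.00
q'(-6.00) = -0.00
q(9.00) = 0.00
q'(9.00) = -0.00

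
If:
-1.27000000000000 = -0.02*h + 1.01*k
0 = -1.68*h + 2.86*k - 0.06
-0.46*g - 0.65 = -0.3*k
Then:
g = -2.26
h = -2.25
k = -1.30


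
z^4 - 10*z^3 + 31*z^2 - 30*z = z*(z - 5)*(z - 3)*(z - 2)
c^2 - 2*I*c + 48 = (c - 8*I)*(c + 6*I)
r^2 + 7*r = r*(r + 7)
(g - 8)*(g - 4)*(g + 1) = g^3 - 11*g^2 + 20*g + 32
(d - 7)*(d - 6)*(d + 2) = d^3 - 11*d^2 + 16*d + 84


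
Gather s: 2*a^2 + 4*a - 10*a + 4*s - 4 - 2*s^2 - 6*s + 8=2*a^2 - 6*a - 2*s^2 - 2*s + 4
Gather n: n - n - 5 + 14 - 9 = 0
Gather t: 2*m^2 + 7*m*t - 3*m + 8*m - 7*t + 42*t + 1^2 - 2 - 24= 2*m^2 + 5*m + t*(7*m + 35) - 25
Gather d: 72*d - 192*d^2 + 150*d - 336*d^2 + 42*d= -528*d^2 + 264*d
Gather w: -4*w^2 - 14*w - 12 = -4*w^2 - 14*w - 12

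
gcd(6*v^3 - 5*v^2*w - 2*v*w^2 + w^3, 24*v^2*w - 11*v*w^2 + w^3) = 3*v - w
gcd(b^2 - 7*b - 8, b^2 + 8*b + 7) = b + 1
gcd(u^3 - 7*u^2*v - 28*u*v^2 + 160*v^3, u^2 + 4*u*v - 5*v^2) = u + 5*v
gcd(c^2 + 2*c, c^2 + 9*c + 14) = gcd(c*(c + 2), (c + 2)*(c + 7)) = c + 2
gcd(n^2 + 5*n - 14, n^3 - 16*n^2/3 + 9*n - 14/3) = n - 2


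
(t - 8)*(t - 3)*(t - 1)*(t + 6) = t^4 - 6*t^3 - 37*t^2 + 186*t - 144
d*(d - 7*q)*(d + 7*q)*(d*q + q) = d^4*q + d^3*q - 49*d^2*q^3 - 49*d*q^3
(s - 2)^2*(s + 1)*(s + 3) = s^4 - 9*s^2 + 4*s + 12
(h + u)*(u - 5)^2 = h*u^2 - 10*h*u + 25*h + u^3 - 10*u^2 + 25*u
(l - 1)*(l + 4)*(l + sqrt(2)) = l^3 + sqrt(2)*l^2 + 3*l^2 - 4*l + 3*sqrt(2)*l - 4*sqrt(2)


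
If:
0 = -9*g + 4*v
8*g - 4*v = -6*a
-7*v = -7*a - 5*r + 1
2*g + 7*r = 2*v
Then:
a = -14/1075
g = -84/1075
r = -6/215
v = -189/1075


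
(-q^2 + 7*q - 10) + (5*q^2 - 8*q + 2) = 4*q^2 - q - 8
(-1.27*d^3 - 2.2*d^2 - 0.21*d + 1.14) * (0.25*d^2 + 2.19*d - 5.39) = -0.3175*d^5 - 3.3313*d^4 + 1.9748*d^3 + 11.6831*d^2 + 3.6285*d - 6.1446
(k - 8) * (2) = 2*k - 16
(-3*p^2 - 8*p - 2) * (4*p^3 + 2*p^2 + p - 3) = -12*p^5 - 38*p^4 - 27*p^3 - 3*p^2 + 22*p + 6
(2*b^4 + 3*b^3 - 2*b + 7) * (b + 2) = 2*b^5 + 7*b^4 + 6*b^3 - 2*b^2 + 3*b + 14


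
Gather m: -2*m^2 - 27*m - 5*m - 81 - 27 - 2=-2*m^2 - 32*m - 110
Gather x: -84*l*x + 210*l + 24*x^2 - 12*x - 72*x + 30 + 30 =210*l + 24*x^2 + x*(-84*l - 84) + 60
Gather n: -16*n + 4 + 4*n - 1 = 3 - 12*n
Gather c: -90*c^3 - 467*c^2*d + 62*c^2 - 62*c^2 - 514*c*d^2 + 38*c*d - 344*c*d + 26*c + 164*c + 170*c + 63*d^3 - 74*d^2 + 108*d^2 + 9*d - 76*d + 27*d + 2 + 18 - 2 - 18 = -90*c^3 - 467*c^2*d + c*(-514*d^2 - 306*d + 360) + 63*d^3 + 34*d^2 - 40*d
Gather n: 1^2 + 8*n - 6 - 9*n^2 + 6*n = -9*n^2 + 14*n - 5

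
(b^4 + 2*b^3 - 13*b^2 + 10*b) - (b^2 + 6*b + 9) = b^4 + 2*b^3 - 14*b^2 + 4*b - 9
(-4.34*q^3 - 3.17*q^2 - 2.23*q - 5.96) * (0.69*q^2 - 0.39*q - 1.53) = -2.9946*q^5 - 0.494699999999999*q^4 + 6.3378*q^3 + 1.6074*q^2 + 5.7363*q + 9.1188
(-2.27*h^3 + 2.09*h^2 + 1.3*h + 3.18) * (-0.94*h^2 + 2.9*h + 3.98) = 2.1338*h^5 - 8.5476*h^4 - 4.1956*h^3 + 9.099*h^2 + 14.396*h + 12.6564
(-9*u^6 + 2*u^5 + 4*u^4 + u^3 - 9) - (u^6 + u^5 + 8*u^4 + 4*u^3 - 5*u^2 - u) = -10*u^6 + u^5 - 4*u^4 - 3*u^3 + 5*u^2 + u - 9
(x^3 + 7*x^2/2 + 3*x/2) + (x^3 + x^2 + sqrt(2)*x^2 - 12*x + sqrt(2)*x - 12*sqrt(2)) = 2*x^3 + sqrt(2)*x^2 + 9*x^2/2 - 21*x/2 + sqrt(2)*x - 12*sqrt(2)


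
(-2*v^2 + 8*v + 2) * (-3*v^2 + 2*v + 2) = 6*v^4 - 28*v^3 + 6*v^2 + 20*v + 4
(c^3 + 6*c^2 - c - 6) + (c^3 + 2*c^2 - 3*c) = 2*c^3 + 8*c^2 - 4*c - 6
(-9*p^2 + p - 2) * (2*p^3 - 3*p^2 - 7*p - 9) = -18*p^5 + 29*p^4 + 56*p^3 + 80*p^2 + 5*p + 18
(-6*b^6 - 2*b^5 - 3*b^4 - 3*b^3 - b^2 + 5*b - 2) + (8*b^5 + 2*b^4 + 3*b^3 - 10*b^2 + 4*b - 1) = -6*b^6 + 6*b^5 - b^4 - 11*b^2 + 9*b - 3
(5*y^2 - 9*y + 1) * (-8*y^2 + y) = -40*y^4 + 77*y^3 - 17*y^2 + y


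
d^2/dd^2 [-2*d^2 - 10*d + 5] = -4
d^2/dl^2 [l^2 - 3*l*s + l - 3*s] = 2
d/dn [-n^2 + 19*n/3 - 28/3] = 19/3 - 2*n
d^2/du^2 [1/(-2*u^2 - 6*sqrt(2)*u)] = (u*(u + 3*sqrt(2)) - (2*u + 3*sqrt(2))^2)/(u^3*(u + 3*sqrt(2))^3)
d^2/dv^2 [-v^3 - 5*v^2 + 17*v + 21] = -6*v - 10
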